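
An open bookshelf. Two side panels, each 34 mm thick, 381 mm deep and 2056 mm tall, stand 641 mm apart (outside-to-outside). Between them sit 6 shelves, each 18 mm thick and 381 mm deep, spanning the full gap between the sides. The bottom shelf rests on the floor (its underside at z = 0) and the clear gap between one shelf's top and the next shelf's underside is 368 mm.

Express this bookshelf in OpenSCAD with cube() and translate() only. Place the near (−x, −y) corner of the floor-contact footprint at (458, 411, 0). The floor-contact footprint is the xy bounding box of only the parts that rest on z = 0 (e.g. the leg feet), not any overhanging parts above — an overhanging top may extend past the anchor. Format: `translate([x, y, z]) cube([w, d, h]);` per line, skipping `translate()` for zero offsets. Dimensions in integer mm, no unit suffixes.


translate([458, 411, 0]) cube([34, 381, 2056]);
translate([1065, 411, 0]) cube([34, 381, 2056]);
translate([492, 411, 0]) cube([573, 381, 18]);
translate([492, 411, 386]) cube([573, 381, 18]);
translate([492, 411, 772]) cube([573, 381, 18]);
translate([492, 411, 1158]) cube([573, 381, 18]);
translate([492, 411, 1544]) cube([573, 381, 18]);
translate([492, 411, 1930]) cube([573, 381, 18]);


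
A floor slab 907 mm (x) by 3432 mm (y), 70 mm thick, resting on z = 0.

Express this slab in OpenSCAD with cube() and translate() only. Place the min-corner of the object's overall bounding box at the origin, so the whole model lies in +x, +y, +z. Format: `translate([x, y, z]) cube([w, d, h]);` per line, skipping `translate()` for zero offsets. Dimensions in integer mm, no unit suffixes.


cube([907, 3432, 70]);


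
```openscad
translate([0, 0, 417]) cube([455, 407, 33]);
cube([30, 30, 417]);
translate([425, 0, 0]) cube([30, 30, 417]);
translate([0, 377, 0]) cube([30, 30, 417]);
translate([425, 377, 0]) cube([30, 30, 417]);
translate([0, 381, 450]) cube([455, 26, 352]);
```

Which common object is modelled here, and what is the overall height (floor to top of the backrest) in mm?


A chair. The overall height is 802 mm.

A slab on four corner posts with a tall panel at the back — a chair. The seat slab sits at z = 417 with thickness 33, and the 352 mm backrest starts at the seat top, so the overall height is 417 + 33 + 352 = 802 mm.


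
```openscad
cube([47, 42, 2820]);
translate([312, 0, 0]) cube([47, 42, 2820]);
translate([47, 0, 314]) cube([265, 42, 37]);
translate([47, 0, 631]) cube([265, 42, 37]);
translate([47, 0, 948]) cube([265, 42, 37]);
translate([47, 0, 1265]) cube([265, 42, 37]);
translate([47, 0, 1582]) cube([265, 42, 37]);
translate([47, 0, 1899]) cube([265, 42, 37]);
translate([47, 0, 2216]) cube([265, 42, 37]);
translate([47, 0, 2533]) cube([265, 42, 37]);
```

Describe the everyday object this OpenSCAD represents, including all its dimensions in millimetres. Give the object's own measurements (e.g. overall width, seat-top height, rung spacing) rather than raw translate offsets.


A straight ladder. Two 47×42 mm vertical rails, 2820 mm tall, stand 359 mm apart (outside-to-outside) with their front faces coplanar on the −y side. 8 rungs, each 42 mm deep and 37 mm tall, span between the inner faces of the rails, front faces flush with the rails. The lowest rung's underside is at z = 314 mm and rungs are spaced 317 mm apart (underside to underside).


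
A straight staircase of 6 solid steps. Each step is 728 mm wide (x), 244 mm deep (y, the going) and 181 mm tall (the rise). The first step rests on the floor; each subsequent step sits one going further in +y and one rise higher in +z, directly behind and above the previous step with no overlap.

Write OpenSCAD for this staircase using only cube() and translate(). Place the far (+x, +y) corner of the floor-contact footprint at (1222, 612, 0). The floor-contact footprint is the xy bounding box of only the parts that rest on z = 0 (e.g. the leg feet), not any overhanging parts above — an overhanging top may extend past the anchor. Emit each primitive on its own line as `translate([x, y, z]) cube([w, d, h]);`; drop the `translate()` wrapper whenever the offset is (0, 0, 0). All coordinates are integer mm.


translate([494, 368, 0]) cube([728, 244, 181]);
translate([494, 612, 181]) cube([728, 244, 181]);
translate([494, 856, 362]) cube([728, 244, 181]);
translate([494, 1100, 543]) cube([728, 244, 181]);
translate([494, 1344, 724]) cube([728, 244, 181]);
translate([494, 1588, 905]) cube([728, 244, 181]);


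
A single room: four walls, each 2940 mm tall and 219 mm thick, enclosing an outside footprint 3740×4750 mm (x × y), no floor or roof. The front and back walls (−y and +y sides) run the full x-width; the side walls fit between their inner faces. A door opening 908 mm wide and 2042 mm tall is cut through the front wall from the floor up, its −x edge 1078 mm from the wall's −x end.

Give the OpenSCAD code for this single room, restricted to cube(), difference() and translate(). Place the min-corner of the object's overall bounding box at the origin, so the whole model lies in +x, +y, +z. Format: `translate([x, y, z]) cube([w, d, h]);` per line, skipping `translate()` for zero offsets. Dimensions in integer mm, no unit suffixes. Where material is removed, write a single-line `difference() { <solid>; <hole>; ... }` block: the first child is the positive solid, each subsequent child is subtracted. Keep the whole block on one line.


difference() { cube([3740, 219, 2940]); translate([1078, 0, 0]) cube([908, 219, 2042]); }
translate([0, 4531, 0]) cube([3740, 219, 2940]);
translate([0, 219, 0]) cube([219, 4312, 2940]);
translate([3521, 219, 0]) cube([219, 4312, 2940]);


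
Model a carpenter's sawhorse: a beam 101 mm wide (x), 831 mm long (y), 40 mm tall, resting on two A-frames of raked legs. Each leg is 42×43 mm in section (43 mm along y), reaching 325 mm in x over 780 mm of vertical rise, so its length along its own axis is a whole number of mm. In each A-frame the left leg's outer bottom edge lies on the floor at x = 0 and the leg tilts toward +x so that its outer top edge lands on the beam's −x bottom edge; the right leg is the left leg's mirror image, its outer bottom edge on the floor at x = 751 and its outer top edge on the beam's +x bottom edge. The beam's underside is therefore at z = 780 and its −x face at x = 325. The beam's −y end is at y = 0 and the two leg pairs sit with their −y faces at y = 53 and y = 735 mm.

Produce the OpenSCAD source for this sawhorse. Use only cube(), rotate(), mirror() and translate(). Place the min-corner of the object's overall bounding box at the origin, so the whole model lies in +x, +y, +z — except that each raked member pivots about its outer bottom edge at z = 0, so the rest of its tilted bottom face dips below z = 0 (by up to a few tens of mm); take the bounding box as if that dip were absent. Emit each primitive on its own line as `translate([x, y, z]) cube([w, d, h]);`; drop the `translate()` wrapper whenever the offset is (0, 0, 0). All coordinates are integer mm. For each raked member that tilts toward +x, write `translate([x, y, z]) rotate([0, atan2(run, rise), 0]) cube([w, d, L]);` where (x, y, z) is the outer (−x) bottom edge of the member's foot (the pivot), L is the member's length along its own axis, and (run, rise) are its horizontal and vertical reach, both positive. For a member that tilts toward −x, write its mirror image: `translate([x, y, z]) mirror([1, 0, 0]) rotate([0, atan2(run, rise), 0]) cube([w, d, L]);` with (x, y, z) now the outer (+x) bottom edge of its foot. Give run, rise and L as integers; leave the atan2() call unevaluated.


translate([325, 0, 780]) cube([101, 831, 40]);
translate([0, 53, 0]) rotate([0, atan2(325, 780), 0]) cube([42, 43, 845]);
translate([751, 53, 0]) mirror([1, 0, 0]) rotate([0, atan2(325, 780), 0]) cube([42, 43, 845]);
translate([0, 735, 0]) rotate([0, atan2(325, 780), 0]) cube([42, 43, 845]);
translate([751, 735, 0]) mirror([1, 0, 0]) rotate([0, atan2(325, 780), 0]) cube([42, 43, 845]);


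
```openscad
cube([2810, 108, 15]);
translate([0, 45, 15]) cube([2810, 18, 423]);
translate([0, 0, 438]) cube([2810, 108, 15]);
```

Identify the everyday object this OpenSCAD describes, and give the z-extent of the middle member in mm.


An I-beam. The web height is 423 mm.

Two wide flanges with a thin centred web — an I-beam. Overall 453 mm minus two 15 mm flanges gives a web of 453 − 2·15 = 423 mm.


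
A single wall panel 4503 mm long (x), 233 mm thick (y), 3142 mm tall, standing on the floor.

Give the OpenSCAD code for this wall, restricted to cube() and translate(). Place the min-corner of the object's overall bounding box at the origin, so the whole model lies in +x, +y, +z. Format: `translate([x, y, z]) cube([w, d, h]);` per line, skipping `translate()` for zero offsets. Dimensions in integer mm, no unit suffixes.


cube([4503, 233, 3142]);


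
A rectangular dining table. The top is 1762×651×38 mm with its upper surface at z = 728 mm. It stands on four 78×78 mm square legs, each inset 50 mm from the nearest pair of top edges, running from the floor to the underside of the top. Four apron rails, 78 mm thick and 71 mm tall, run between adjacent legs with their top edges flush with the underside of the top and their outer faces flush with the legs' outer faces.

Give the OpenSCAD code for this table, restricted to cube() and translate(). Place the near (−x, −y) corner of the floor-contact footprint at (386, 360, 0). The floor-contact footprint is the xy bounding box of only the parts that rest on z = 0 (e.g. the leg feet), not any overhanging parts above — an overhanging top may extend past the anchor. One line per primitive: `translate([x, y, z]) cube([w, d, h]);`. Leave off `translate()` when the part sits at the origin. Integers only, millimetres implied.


translate([336, 310, 690]) cube([1762, 651, 38]);
translate([386, 360, 0]) cube([78, 78, 690]);
translate([1970, 360, 0]) cube([78, 78, 690]);
translate([386, 833, 0]) cube([78, 78, 690]);
translate([1970, 833, 0]) cube([78, 78, 690]);
translate([464, 360, 619]) cube([1506, 78, 71]);
translate([464, 833, 619]) cube([1506, 78, 71]);
translate([386, 438, 619]) cube([78, 395, 71]);
translate([1970, 438, 619]) cube([78, 395, 71]);


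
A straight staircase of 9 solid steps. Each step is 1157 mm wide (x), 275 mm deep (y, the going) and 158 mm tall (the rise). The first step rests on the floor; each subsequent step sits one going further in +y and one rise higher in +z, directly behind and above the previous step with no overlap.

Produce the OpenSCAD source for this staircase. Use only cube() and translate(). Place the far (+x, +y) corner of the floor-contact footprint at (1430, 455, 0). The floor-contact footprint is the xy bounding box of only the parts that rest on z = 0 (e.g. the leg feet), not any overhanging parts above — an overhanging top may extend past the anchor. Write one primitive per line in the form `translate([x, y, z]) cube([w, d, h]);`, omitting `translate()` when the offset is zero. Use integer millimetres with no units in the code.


translate([273, 180, 0]) cube([1157, 275, 158]);
translate([273, 455, 158]) cube([1157, 275, 158]);
translate([273, 730, 316]) cube([1157, 275, 158]);
translate([273, 1005, 474]) cube([1157, 275, 158]);
translate([273, 1280, 632]) cube([1157, 275, 158]);
translate([273, 1555, 790]) cube([1157, 275, 158]);
translate([273, 1830, 948]) cube([1157, 275, 158]);
translate([273, 2105, 1106]) cube([1157, 275, 158]);
translate([273, 2380, 1264]) cube([1157, 275, 158]);


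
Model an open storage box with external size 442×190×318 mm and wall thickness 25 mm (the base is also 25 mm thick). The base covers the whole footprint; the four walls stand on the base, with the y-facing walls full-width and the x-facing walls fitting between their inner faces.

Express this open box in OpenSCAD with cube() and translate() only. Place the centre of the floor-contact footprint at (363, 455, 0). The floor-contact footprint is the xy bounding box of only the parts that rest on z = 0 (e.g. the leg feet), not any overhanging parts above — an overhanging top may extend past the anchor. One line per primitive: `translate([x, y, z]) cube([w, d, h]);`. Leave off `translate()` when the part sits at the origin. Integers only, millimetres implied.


translate([142, 360, 0]) cube([442, 190, 25]);
translate([142, 360, 25]) cube([442, 25, 293]);
translate([142, 525, 25]) cube([442, 25, 293]);
translate([142, 385, 25]) cube([25, 140, 293]);
translate([559, 385, 25]) cube([25, 140, 293]);


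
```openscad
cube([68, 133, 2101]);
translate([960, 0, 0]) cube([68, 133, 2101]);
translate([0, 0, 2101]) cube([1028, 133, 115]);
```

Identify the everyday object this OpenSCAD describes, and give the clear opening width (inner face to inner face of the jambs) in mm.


A door frame. The clear opening width is 892 mm.

Two 2101 mm tall posts with a header on top — a door frame. The left jamb is 68 mm wide at x = 0; the right jamb starts at x = 960. The clear opening is 960 − 68 = 892 mm.


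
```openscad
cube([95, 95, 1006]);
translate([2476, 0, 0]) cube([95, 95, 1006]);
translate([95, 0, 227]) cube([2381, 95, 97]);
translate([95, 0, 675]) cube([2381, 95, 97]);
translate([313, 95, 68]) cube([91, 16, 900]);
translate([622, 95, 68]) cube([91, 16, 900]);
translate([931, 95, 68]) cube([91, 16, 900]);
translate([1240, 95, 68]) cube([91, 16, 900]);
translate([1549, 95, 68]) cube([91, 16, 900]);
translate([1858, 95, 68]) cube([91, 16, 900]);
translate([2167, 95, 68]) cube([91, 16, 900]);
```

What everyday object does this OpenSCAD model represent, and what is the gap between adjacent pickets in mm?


A fence section. The picket gap is 218 mm.

Two posts, two rails, 7 pickets — a fence section. Span 2381 mm holds 7 pickets of 91 mm with 8 equal gaps: ⌊(2381 − 7·91) / 8⌋ = 218 mm.


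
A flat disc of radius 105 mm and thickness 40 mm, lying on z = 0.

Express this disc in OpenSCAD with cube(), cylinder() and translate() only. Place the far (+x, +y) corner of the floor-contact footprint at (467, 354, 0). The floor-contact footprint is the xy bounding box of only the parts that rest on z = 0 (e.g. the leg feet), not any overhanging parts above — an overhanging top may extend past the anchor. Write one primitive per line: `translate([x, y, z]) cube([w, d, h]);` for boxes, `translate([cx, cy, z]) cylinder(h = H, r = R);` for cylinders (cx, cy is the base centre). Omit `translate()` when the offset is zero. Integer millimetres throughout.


translate([362, 249, 0]) cylinder(h = 40, r = 105);


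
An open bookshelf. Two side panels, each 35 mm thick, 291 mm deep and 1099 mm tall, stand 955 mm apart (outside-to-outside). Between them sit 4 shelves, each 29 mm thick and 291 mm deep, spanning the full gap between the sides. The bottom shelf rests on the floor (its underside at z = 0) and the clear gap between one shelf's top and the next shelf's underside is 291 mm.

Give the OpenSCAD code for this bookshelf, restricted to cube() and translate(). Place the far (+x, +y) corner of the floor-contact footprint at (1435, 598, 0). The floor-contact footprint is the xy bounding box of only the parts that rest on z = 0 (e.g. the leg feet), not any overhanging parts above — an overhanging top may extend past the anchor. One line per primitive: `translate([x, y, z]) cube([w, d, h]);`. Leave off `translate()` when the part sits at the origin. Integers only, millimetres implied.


translate([480, 307, 0]) cube([35, 291, 1099]);
translate([1400, 307, 0]) cube([35, 291, 1099]);
translate([515, 307, 0]) cube([885, 291, 29]);
translate([515, 307, 320]) cube([885, 291, 29]);
translate([515, 307, 640]) cube([885, 291, 29]);
translate([515, 307, 960]) cube([885, 291, 29]);


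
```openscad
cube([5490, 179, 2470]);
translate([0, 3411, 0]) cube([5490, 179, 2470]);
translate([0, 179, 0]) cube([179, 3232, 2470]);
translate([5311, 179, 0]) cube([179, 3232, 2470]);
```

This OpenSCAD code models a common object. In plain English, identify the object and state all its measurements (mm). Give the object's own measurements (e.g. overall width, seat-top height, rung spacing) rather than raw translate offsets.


The wall frame of a small rectangular building: four walls, each 2470 mm tall and 179 mm thick, enclosing a footprint 5490 mm (x) by 3590 mm (y) outside-to-outside, with no floor or roof. The front and back walls (the −y and +y sides) span the full width; the two side walls fit between them.


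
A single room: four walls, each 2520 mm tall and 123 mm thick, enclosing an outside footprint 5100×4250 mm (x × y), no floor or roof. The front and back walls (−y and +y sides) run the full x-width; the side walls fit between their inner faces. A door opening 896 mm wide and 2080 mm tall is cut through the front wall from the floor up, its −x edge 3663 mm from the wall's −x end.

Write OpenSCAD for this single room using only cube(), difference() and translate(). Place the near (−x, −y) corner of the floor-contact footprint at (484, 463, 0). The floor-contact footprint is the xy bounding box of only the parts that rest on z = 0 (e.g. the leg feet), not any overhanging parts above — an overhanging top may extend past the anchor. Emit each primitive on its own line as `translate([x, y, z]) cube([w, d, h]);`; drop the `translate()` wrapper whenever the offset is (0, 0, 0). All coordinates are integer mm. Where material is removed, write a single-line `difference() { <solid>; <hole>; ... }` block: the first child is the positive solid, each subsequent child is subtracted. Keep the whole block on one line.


difference() { translate([484, 463, 0]) cube([5100, 123, 2520]); translate([4147, 463, 0]) cube([896, 123, 2080]); }
translate([484, 4590, 0]) cube([5100, 123, 2520]);
translate([484, 586, 0]) cube([123, 4004, 2520]);
translate([5461, 586, 0]) cube([123, 4004, 2520]);


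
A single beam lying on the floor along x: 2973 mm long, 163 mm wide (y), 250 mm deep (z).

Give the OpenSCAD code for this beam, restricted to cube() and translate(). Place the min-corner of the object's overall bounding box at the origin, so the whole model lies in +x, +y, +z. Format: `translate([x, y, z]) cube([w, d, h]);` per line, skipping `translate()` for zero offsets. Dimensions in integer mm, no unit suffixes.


cube([2973, 163, 250]);


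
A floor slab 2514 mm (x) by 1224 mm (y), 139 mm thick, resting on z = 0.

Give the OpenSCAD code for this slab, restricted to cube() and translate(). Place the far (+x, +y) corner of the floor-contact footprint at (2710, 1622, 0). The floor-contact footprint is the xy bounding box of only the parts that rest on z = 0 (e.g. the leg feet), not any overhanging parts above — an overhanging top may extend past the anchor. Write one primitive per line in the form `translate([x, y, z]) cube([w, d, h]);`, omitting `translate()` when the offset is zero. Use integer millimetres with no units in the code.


translate([196, 398, 0]) cube([2514, 1224, 139]);


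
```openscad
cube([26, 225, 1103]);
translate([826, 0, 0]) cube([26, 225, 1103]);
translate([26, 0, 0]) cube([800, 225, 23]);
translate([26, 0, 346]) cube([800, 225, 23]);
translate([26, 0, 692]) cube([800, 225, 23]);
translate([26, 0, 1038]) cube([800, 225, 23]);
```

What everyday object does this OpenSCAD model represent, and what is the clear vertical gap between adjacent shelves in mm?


A bookshelf. The clear shelf gap is 323 mm.

Two tall side panels with 4 horizontal boards between them — a bookshelf. The first two shelf undersides are at z = 0 and z = 346; with shelf thickness 23, the clear gap is 346 − 0 − 23 = 323 mm.


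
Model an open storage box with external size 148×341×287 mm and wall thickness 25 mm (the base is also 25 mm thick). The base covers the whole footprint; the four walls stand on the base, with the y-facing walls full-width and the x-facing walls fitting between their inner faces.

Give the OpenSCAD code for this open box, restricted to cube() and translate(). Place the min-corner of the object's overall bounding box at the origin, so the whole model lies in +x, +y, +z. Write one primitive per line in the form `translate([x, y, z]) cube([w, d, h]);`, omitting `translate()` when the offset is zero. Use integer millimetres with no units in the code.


cube([148, 341, 25]);
translate([0, 0, 25]) cube([148, 25, 262]);
translate([0, 316, 25]) cube([148, 25, 262]);
translate([0, 25, 25]) cube([25, 291, 262]);
translate([123, 25, 25]) cube([25, 291, 262]);


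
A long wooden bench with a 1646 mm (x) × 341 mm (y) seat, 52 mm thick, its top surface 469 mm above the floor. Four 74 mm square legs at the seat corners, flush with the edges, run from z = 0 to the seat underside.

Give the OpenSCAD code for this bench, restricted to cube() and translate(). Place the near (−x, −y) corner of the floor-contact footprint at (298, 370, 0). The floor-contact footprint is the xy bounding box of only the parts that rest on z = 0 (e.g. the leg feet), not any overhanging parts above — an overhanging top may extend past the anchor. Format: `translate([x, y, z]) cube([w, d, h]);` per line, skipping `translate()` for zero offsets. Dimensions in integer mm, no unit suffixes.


translate([298, 370, 417]) cube([1646, 341, 52]);
translate([298, 370, 0]) cube([74, 74, 417]);
translate([298, 637, 0]) cube([74, 74, 417]);
translate([1870, 370, 0]) cube([74, 74, 417]);
translate([1870, 637, 0]) cube([74, 74, 417]);


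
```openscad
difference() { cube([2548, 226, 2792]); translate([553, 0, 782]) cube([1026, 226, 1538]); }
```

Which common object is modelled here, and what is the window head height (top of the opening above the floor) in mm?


A wall with a window opening. The window head height is 2320 mm.

A wall with a rectangular opening subtracted — a window. Sill at z = 782, opening 1538 mm tall, so the head is at 782 + 1538 = 2320 mm.


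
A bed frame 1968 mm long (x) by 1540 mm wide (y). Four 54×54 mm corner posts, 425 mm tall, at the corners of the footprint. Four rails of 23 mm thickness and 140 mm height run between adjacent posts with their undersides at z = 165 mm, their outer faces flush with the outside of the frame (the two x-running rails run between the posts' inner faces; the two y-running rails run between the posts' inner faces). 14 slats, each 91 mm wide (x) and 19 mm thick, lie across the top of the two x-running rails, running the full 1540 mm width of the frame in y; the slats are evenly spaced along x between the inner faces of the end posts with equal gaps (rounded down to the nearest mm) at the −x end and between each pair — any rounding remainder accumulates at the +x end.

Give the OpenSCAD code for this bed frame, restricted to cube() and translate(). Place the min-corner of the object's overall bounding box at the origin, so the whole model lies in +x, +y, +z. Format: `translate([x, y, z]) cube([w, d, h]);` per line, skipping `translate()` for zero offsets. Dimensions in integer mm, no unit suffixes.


// slat z = rail_z + rail_h = 165 + 140 = 305
// slat gap = ⌊(1860 − 14·91) / 15⌋ = 39
cube([54, 54, 425]);
translate([0, 1486, 0]) cube([54, 54, 425]);
translate([1914, 0, 0]) cube([54, 54, 425]);
translate([1914, 1486, 0]) cube([54, 54, 425]);
translate([54, 0, 165]) cube([1860, 23, 140]);
translate([54, 1517, 165]) cube([1860, 23, 140]);
translate([0, 54, 165]) cube([23, 1432, 140]);
translate([1945, 54, 165]) cube([23, 1432, 140]);
translate([93, 0, 305]) cube([91, 1540, 19]);
translate([223, 0, 305]) cube([91, 1540, 19]);
translate([353, 0, 305]) cube([91, 1540, 19]);
translate([483, 0, 305]) cube([91, 1540, 19]);
translate([613, 0, 305]) cube([91, 1540, 19]);
translate([743, 0, 305]) cube([91, 1540, 19]);
translate([873, 0, 305]) cube([91, 1540, 19]);
translate([1003, 0, 305]) cube([91, 1540, 19]);
translate([1133, 0, 305]) cube([91, 1540, 19]);
translate([1263, 0, 305]) cube([91, 1540, 19]);
translate([1393, 0, 305]) cube([91, 1540, 19]);
translate([1523, 0, 305]) cube([91, 1540, 19]);
translate([1653, 0, 305]) cube([91, 1540, 19]);
translate([1783, 0, 305]) cube([91, 1540, 19]);


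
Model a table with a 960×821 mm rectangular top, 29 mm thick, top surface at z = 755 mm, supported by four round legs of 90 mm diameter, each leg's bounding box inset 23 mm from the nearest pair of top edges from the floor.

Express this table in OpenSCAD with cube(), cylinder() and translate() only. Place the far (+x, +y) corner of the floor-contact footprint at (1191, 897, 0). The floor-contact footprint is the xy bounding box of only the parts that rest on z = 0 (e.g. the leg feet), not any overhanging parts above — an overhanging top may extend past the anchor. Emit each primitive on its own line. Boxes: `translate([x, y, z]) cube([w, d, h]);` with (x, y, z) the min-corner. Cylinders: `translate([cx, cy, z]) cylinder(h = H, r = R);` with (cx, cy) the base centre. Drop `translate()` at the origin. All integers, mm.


translate([254, 99, 726]) cube([960, 821, 29]);
translate([322, 167, 0]) cylinder(h = 726, r = 45);
translate([1146, 167, 0]) cylinder(h = 726, r = 45);
translate([322, 852, 0]) cylinder(h = 726, r = 45);
translate([1146, 852, 0]) cylinder(h = 726, r = 45);


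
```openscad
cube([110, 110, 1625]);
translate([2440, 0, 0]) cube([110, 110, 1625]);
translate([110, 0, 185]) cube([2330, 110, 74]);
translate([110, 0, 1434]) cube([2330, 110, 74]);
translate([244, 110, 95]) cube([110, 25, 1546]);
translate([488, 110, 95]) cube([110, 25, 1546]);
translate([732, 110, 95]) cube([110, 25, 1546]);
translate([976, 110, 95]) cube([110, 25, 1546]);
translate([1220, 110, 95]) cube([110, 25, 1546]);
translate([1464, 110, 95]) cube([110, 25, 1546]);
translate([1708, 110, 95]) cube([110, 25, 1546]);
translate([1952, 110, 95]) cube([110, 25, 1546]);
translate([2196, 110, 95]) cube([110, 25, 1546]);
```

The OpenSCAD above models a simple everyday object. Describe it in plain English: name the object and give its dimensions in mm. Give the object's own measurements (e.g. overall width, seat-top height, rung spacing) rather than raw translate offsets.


A fence section. Two 110×110 mm posts, 1625 mm tall, stand on the floor with a clear span of 2330 mm between their inner faces. Two horizontal rails of 110×74 mm section span the gap between the posts with their undersides at z = 185 mm and z = 1434 mm, flush with the posts' −y face. 9 pickets, each 110 mm wide, 25 mm thick and 1546 mm tall, are fixed to the +y face of the rails with their bottoms at z = 95 mm, spaced across the span with a 134 mm gap after the −x post and between neighbouring pickets and before the +x post.


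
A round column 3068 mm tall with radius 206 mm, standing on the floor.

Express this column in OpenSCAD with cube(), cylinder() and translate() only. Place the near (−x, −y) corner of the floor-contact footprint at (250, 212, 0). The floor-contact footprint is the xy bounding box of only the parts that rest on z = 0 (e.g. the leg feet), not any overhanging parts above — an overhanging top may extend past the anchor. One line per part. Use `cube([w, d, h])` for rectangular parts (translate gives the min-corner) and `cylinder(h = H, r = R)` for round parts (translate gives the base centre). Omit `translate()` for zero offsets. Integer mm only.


translate([456, 418, 0]) cylinder(h = 3068, r = 206);


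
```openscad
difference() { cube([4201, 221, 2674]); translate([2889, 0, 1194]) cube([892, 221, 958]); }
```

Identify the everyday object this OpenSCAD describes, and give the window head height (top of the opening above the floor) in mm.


A wall with a window opening. The window head height is 2152 mm.

A wall with a rectangular opening subtracted — a window. Sill at z = 1194, opening 958 mm tall, so the head is at 1194 + 958 = 2152 mm.


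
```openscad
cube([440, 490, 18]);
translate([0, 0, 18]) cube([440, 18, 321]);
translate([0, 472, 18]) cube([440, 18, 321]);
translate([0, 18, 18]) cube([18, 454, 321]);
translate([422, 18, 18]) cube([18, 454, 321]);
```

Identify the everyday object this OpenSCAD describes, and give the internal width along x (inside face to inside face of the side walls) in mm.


An open box. The internal width is 404 mm.

A 440×490 base slab with four walls standing on it — an open box. The base is 440 mm wide and the walls are 18 mm thick, so the internal width is 440 − 2 × 18 = 404 mm.


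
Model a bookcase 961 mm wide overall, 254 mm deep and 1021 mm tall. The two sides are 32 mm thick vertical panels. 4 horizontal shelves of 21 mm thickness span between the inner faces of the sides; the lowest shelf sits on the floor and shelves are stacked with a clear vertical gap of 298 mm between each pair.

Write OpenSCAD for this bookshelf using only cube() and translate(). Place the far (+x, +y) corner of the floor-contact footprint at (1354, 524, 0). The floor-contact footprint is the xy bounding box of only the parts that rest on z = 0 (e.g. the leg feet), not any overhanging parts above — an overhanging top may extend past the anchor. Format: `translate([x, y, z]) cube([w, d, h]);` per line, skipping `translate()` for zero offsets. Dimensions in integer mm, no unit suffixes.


translate([393, 270, 0]) cube([32, 254, 1021]);
translate([1322, 270, 0]) cube([32, 254, 1021]);
translate([425, 270, 0]) cube([897, 254, 21]);
translate([425, 270, 319]) cube([897, 254, 21]);
translate([425, 270, 638]) cube([897, 254, 21]);
translate([425, 270, 957]) cube([897, 254, 21]);


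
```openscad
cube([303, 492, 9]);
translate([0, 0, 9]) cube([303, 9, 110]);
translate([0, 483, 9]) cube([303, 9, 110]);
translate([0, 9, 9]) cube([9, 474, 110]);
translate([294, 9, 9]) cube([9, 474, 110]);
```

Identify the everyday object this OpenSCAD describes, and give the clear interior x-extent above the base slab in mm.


An open box. The internal width is 285 mm.

A 303×492 base slab with four walls standing on it — an open box. The base is 303 mm wide and the walls are 9 mm thick, so the internal width is 303 − 2 × 9 = 285 mm.


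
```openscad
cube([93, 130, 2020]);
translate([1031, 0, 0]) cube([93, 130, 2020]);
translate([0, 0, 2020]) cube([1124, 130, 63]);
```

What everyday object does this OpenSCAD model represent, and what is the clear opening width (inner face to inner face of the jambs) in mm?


A door frame. The clear opening width is 938 mm.

Two 2020 mm tall posts with a header on top — a door frame. The left jamb is 93 mm wide at x = 0; the right jamb starts at x = 1031. The clear opening is 1031 − 93 = 938 mm.


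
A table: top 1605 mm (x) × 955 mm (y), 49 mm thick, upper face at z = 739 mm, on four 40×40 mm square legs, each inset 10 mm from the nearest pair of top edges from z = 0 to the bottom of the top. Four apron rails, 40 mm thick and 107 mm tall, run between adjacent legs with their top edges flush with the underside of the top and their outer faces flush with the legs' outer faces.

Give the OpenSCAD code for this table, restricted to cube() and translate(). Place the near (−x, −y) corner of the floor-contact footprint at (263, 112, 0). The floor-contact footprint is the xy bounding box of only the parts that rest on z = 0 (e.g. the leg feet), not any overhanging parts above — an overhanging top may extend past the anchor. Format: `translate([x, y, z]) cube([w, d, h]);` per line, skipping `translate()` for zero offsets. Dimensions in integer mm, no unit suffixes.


translate([253, 102, 690]) cube([1605, 955, 49]);
translate([263, 112, 0]) cube([40, 40, 690]);
translate([1808, 112, 0]) cube([40, 40, 690]);
translate([263, 1007, 0]) cube([40, 40, 690]);
translate([1808, 1007, 0]) cube([40, 40, 690]);
translate([303, 112, 583]) cube([1505, 40, 107]);
translate([303, 1007, 583]) cube([1505, 40, 107]);
translate([263, 152, 583]) cube([40, 855, 107]);
translate([1808, 152, 583]) cube([40, 855, 107]);


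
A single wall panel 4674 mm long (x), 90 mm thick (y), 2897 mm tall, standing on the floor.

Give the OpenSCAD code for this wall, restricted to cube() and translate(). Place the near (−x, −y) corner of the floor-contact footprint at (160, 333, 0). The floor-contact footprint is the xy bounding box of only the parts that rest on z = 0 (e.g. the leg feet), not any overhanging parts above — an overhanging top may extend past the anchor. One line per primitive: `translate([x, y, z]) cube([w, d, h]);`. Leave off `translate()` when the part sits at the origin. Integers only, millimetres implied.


translate([160, 333, 0]) cube([4674, 90, 2897]);


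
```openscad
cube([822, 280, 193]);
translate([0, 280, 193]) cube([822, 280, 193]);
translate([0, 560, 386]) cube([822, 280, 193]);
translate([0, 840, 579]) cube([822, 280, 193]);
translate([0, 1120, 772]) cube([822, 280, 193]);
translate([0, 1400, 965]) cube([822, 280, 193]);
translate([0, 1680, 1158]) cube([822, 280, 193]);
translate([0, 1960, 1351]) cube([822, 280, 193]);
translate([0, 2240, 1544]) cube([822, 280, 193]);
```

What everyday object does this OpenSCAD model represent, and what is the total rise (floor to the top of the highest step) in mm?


A staircase. The total rise is 1737 mm.

9 identical blocks, each offset up and back from the previous — a staircase. Each step is 193 mm tall and there are 9 of them, so the total rise is 9 × 193 = 1737 mm.


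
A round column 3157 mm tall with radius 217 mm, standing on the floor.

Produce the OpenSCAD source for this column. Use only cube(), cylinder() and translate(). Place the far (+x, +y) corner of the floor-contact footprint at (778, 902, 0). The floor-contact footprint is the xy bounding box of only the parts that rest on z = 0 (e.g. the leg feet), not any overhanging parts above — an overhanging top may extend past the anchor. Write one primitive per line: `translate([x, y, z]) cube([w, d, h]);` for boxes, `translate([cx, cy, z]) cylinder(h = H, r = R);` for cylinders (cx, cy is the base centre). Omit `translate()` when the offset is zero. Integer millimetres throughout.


translate([561, 685, 0]) cylinder(h = 3157, r = 217);


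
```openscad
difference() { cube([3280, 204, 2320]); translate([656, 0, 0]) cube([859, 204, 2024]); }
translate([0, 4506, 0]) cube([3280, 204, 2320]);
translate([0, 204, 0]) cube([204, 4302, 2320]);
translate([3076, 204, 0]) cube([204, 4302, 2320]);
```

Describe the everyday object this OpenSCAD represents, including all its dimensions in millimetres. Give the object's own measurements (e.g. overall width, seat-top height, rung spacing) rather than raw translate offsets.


A single room: four walls, each 2320 mm tall and 204 mm thick, enclosing an outside footprint 3280×4710 mm (x × y), no floor or roof. The front and back walls (−y and +y sides) run the full x-width; the side walls fit between their inner faces. A door opening 859 mm wide and 2024 mm tall is cut through the front wall from the floor up, its −x edge 656 mm from the wall's −x end.


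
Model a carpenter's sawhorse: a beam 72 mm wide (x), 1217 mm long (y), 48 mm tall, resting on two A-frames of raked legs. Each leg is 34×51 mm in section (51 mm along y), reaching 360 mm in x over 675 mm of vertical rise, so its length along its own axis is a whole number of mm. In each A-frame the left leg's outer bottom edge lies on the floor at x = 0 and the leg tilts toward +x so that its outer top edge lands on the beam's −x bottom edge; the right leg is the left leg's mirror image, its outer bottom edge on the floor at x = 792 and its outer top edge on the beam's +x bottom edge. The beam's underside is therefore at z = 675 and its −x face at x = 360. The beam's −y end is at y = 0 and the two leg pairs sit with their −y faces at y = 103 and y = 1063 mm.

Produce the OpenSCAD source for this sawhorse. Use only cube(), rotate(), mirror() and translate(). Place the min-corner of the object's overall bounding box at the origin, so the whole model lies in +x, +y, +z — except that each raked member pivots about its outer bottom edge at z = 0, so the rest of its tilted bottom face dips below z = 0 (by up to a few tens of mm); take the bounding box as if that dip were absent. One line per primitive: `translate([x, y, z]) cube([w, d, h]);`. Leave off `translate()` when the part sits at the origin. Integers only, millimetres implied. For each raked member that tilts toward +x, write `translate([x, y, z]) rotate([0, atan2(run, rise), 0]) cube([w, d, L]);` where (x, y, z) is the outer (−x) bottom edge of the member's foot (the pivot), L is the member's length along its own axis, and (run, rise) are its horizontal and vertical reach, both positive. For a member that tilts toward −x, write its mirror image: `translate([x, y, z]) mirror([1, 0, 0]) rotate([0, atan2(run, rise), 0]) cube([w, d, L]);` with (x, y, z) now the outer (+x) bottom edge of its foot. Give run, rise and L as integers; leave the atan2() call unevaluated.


translate([360, 0, 675]) cube([72, 1217, 48]);
translate([0, 103, 0]) rotate([0, atan2(360, 675), 0]) cube([34, 51, 765]);
translate([792, 103, 0]) mirror([1, 0, 0]) rotate([0, atan2(360, 675), 0]) cube([34, 51, 765]);
translate([0, 1063, 0]) rotate([0, atan2(360, 675), 0]) cube([34, 51, 765]);
translate([792, 1063, 0]) mirror([1, 0, 0]) rotate([0, atan2(360, 675), 0]) cube([34, 51, 765]);


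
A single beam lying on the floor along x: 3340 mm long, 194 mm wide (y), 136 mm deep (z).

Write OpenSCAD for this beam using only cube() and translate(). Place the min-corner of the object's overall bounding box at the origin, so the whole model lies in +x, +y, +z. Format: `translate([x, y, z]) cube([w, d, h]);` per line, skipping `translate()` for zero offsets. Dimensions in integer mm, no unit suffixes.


cube([3340, 194, 136]);


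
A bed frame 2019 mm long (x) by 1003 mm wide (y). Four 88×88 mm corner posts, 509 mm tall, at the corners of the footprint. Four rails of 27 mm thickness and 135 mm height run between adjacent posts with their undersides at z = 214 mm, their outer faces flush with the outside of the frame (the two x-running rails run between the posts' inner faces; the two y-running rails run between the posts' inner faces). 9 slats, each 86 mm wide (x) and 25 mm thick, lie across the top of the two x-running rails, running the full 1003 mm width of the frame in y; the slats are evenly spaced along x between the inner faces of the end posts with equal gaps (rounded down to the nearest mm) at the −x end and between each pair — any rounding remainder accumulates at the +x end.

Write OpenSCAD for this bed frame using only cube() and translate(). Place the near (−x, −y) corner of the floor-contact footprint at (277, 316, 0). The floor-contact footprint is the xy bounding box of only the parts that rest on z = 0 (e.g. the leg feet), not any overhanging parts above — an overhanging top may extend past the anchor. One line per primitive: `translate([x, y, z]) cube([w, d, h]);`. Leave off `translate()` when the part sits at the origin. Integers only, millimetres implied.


// slat z = rail_z + rail_h = 214 + 135 = 349
// slat gap = ⌊(1843 − 9·86) / 10⌋ = 106
translate([277, 316, 0]) cube([88, 88, 509]);
translate([277, 1231, 0]) cube([88, 88, 509]);
translate([2208, 316, 0]) cube([88, 88, 509]);
translate([2208, 1231, 0]) cube([88, 88, 509]);
translate([365, 316, 214]) cube([1843, 27, 135]);
translate([365, 1292, 214]) cube([1843, 27, 135]);
translate([277, 404, 214]) cube([27, 827, 135]);
translate([2269, 404, 214]) cube([27, 827, 135]);
translate([471, 316, 349]) cube([86, 1003, 25]);
translate([663, 316, 349]) cube([86, 1003, 25]);
translate([855, 316, 349]) cube([86, 1003, 25]);
translate([1047, 316, 349]) cube([86, 1003, 25]);
translate([1239, 316, 349]) cube([86, 1003, 25]);
translate([1431, 316, 349]) cube([86, 1003, 25]);
translate([1623, 316, 349]) cube([86, 1003, 25]);
translate([1815, 316, 349]) cube([86, 1003, 25]);
translate([2007, 316, 349]) cube([86, 1003, 25]);


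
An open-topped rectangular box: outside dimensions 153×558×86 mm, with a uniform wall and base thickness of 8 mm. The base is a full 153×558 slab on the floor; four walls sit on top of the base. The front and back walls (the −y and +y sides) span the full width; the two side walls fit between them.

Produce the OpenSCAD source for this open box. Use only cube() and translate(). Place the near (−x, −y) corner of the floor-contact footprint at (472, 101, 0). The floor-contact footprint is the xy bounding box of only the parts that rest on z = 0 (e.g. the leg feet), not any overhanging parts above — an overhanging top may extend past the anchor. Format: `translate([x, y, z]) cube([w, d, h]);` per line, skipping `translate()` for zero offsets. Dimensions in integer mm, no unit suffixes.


translate([472, 101, 0]) cube([153, 558, 8]);
translate([472, 101, 8]) cube([153, 8, 78]);
translate([472, 651, 8]) cube([153, 8, 78]);
translate([472, 109, 8]) cube([8, 542, 78]);
translate([617, 109, 8]) cube([8, 542, 78]);
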